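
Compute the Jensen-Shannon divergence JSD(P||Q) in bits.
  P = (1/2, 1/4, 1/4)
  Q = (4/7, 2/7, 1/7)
0.0133 bits

Jensen-Shannon divergence is:
JSD(P||Q) = 0.5 × D_KL(P||M) + 0.5 × D_KL(Q||M)
where M = 0.5 × (P + Q) is the mixture distribution.

M = 0.5 × (1/2, 1/4, 1/4) + 0.5 × (4/7, 2/7, 1/7) = (15/28, 0.267857, 0.196429)

D_KL(P||M) = 0.0123 bits
D_KL(Q||M) = 0.0142 bits

JSD(P||Q) = 0.5 × 0.0123 + 0.5 × 0.0142 = 0.0133 bits

Unlike KL divergence, JSD is symmetric and bounded: 0 ≤ JSD ≤ log(2).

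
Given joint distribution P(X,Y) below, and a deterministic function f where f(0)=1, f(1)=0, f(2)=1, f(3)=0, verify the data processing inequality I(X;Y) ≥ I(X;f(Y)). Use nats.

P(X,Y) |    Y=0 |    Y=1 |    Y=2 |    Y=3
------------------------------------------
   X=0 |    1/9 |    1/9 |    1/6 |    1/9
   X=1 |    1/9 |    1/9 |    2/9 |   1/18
I(X;Y) = 0.0134, I(X;f(Y)) = 0.0065, inequality holds: 0.0134 ≥ 0.0065

Data Processing Inequality: For any Markov chain X → Y → Z, we have I(X;Y) ≥ I(X;Z).

Here Z = f(Y) is a deterministic function of Y, forming X → Y → Z.

Original I(X;Y) = 0.0134 nats

After applying f:
P(X,Z) where Z=f(Y):
- P(X,Z=0) = P(X,Y=1) + P(X,Y=3)
- P(X,Z=1) = P(X,Y=0) + P(X,Y=2)

I(X;Z) = I(X;f(Y)) = 0.0065 nats

Verification: 0.0134 ≥ 0.0065 ✓

Information cannot be created by processing; the function f can only lose information about X.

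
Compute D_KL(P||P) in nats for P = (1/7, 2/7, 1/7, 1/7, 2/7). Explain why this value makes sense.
0.0000 nats

KL divergence satisfies the Gibbs inequality: D_KL(P||Q) ≥ 0 for all distributions P, Q.

D_KL(P||Q) = Σ p(x) log(p(x)/q(x))
Each term is p(x) × log_e(p(x)/p(x)) = p(x) × log_e(1) = 0, so the sum is 0.
D_KL(P||Q) = 0.0000 nats

When P = Q, the KL divergence is exactly 0, as there is no 'divergence' between identical distributions.

This non-negativity is a fundamental property: relative entropy cannot be negative because it measures how different Q is from P.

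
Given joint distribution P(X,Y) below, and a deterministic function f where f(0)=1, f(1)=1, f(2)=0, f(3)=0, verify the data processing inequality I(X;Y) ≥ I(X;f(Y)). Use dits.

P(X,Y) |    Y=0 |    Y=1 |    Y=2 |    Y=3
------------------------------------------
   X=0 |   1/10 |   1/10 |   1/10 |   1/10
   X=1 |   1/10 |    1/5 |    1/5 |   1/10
I(X;Y) = 0.0060, I(X;f(Y)) = 0.0000, inequality holds: 0.0060 ≥ 0.0000

Data Processing Inequality: For any Markov chain X → Y → Z, we have I(X;Y) ≥ I(X;Z).

Here Z = f(Y) is a deterministic function of Y, forming X → Y → Z.

Original I(X;Y) = 0.0060 dits

After applying f:
P(X,Z) where Z=f(Y):
- P(X,Z=0) = P(X,Y=2) + P(X,Y=3)
- P(X,Z=1) = P(X,Y=0) + P(X,Y=1)

I(X;Z) = I(X;f(Y)) = 0.0000 dits

Verification: 0.0060 ≥ 0.0000 ✓

Information cannot be created by processing; the function f can only lose information about X.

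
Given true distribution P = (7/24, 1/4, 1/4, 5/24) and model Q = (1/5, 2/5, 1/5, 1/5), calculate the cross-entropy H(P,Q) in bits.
2.0719 bits

Cross-entropy: H(P,Q) = -Σ p(x) log q(x)

Alternatively: H(P,Q) = H(P) + D_KL(P||Q)
H(P) = 1.9899 bits
D_KL(P||Q) = 0.0820 bits

H(P,Q) = 1.9899 + 0.0820 = 2.0719 bits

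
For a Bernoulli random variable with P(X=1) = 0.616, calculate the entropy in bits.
0.9608 bits

The binary entropy function is:
H(p) = -p log(p) - (1-p) log(1-p)

H(0.616) = -0.616 × log_2(0.616) - 0.384 × log_2(0.384)
H(0.616) = 0.9608 bits

Note: Binary entropy is maximized at p=0.5 (H=1 bit) and minimized at p=0 or p=1 (H=0).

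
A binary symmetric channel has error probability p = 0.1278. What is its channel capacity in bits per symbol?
0.4486 bits

For a binary symmetric channel (BSC) with error probability p:
Capacity C = 1 - H(p) bits per symbol

where H(p) = -p log₂(p) - (1-p) log₂(1-p) is the binary entropy function.

H(0.1278) = 0.5514 bits
C = 1 - 0.5514 = 0.4486 bits per symbol

This means we can reliably transmit up to 0.4486 bits of information per channel use.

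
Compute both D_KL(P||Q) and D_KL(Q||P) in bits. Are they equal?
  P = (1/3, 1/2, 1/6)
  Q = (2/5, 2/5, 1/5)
D_KL(P||Q) = 0.0294, D_KL(Q||P) = 0.0290

KL divergence is not symmetric: D_KL(P||Q) ≠ D_KL(Q||P) in general.

D_KL(P||Q) = 0.0294 bits
D_KL(Q||P) = 0.0290 bits

No, they are not equal!

This asymmetry is why KL divergence is not a true distance metric.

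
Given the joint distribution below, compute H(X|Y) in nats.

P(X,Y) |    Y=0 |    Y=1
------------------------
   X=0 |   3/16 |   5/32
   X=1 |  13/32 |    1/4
0.6410 nats

Using the chain rule: H(X|Y) = H(X,Y) - H(Y)

First, compute H(X,Y) = 1.3164 nats

Marginal P(Y) = (19/32, 13/32)
H(Y) = 0.6755 nats

H(X|Y) = H(X,Y) - H(Y) = 1.3164 - 0.6755 = 0.6410 nats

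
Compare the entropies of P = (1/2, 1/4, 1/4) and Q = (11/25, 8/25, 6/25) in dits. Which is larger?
Q

Computing entropies in dits:
H(P) = 0.4515
H(Q) = 0.4640

Distribution Q has higher entropy.

Intuition: The distribution closer to uniform (more spread out) has higher entropy.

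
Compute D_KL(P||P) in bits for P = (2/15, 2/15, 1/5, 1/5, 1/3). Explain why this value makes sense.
0.0000 bits

KL divergence satisfies the Gibbs inequality: D_KL(P||Q) ≥ 0 for all distributions P, Q.

D_KL(P||Q) = Σ p(x) log(p(x)/q(x))
Each term is p(x) × log_2(p(x)/p(x)) = p(x) × log_2(1) = 0, so the sum is 0.
D_KL(P||Q) = 0.0000 bits

When P = Q, the KL divergence is exactly 0, as there is no 'divergence' between identical distributions.

This non-negativity is a fundamental property: relative entropy cannot be negative because it measures how different Q is from P.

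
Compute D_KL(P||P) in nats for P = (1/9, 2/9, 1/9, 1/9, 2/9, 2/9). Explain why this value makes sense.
0.0000 nats

KL divergence satisfies the Gibbs inequality: D_KL(P||Q) ≥ 0 for all distributions P, Q.

D_KL(P||Q) = Σ p(x) log(p(x)/q(x))
Each term is p(x) × log_e(p(x)/p(x)) = p(x) × log_e(1) = 0, so the sum is 0.
D_KL(P||Q) = 0.0000 nats

When P = Q, the KL divergence is exactly 0, as there is no 'divergence' between identical distributions.

This non-negativity is a fundamental property: relative entropy cannot be negative because it measures how different Q is from P.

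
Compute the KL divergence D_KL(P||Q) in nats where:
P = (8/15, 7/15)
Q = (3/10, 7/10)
0.1176 nats

KL divergence: D_KL(P||Q) = Σ p(x) log(p(x)/q(x))

Computing term by term:
  x=0: 8/15 × log_e[(8/15)/(3/10)] = 8/15 × 0.5754 = 0.3069
  x=1: 7/15 × log_e[(7/15)/(7/10)] = 7/15 × -0.4055 = -0.1892

D_KL(P||Q) = 0.1176 nats

Note: KL divergence is always non-negative and equals 0 iff P = Q.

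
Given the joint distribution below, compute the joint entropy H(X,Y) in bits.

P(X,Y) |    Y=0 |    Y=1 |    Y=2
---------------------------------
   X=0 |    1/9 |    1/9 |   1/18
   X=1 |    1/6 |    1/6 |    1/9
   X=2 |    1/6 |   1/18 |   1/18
3.0441 bits

Joint entropy is H(X,Y) = -Σ_{x,y} p(x,y) log p(x,y).

Summing over all non-zero entries:
H(X,Y) = -[1/9·log_2(1/9) + 1/9·log_2(1/9) + 1/18·log_2(1/18) + 1/6·log_2(1/6) + 1/6·log_2(1/6) + 1/9·log_2(1/9) + 1/6·log_2(1/6) + 1/18·log_2(1/18) + 1/18·log_2(1/18)]
H(X,Y) = 3.0441 bits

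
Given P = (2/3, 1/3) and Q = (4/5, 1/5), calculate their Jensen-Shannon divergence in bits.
0.0165 bits

Jensen-Shannon divergence is:
JSD(P||Q) = 0.5 × D_KL(P||M) + 0.5 × D_KL(Q||M)
where M = 0.5 × (P + Q) is the mixture distribution.

M = 0.5 × (2/3, 1/3) + 0.5 × (4/5, 1/5) = (11/15, 4/15)

D_KL(P||M) = 0.0156 bits
D_KL(Q||M) = 0.0174 bits

JSD(P||Q) = 0.5 × 0.0156 + 0.5 × 0.0174 = 0.0165 bits

Unlike KL divergence, JSD is symmetric and bounded: 0 ≤ JSD ≤ log(2).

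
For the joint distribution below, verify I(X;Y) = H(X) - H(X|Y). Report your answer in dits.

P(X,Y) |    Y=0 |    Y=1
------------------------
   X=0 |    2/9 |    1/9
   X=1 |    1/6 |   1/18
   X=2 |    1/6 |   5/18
I(X;Y) = 0.0242 dits

Mutual information has multiple equivalent forms:
- I(X;Y) = H(X) - H(X|Y)
- I(X;Y) = H(Y) - H(Y|X)
- I(X;Y) = H(X) + H(Y) - H(X,Y)

Computing all quantities:
H(X) = 0.4607, H(Y) = 0.2983, H(X,Y) = 0.7348
H(X|Y) = 0.4365, H(Y|X) = 0.2741

Verification:
H(X) - H(X|Y) = 0.4607 - 0.4365 = 0.0242
H(Y) - H(Y|X) = 0.2983 - 0.2741 = 0.0242
H(X) + H(Y) - H(X,Y) = 0.4607 + 0.2983 - 0.7348 = 0.0242

All forms give I(X;Y) = 0.0242 dits. ✓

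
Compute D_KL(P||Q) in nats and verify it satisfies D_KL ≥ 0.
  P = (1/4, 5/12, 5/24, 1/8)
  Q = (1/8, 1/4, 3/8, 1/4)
0.1770 nats

KL divergence satisfies the Gibbs inequality: D_KL(P||Q) ≥ 0 for all distributions P, Q.

D_KL(P||Q) = Σ p(x) log(p(x)/q(x))
Term by term:
  x=0: 1/4 × log_e[(1/4)/(1/8)] = 0.1733
  x=1: 5/12 × log_e[(5/12)/(1/4)] = 0.2128
  x=2: 5/24 × log_e[(5/24)/(3/8)] = -0.1225
  x=3: 1/8 × log_e[(1/8)/(1/4)] = -0.0866
D_KL(P||Q) = 0.1770 nats

D_KL(P||Q) = 0.1770 ≥ 0 ✓

This non-negativity is a fundamental property: relative entropy cannot be negative because it measures how different Q is from P.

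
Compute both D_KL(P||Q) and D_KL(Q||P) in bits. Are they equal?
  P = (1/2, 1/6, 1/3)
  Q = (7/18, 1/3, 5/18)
D_KL(P||Q) = 0.1023, D_KL(Q||P) = 0.1193

KL divergence is not symmetric: D_KL(P||Q) ≠ D_KL(Q||P) in general.

D_KL(P||Q) = 0.1023 bits
D_KL(Q||P) = 0.1193 bits

No, they are not equal!

This asymmetry is why KL divergence is not a true distance metric.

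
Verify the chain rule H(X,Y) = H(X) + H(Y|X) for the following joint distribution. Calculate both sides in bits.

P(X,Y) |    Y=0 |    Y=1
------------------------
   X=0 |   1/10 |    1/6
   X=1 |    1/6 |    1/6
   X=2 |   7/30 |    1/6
H(X,Y) = 2.5454, H(X) = 1.5656, H(Y|X) = 0.9798 (all in bits)

Chain rule: H(X,Y) = H(X) + H(Y|X)

Left side — joint entropy directly:
H(X,Y) = -Σ p(x,y) log p(x,y) = 2.5454 bits

Right side — compute H(Y|X) from the conditional distributions:
P(X) = (4/15, 1/3, 2/5), so H(X) = 1.5656 bits
H(Y|X) = Σ_x P(X=x) · H(Y|X=x):
  P(Y|X=0) = (3/8, 5/8), H(Y|X=0) = 0.9544, weight P(X=0) = 4/15
  P(Y|X=1) = (1/2, 1/2), H(Y|X=1) = 1.0000, weight P(X=1) = 1/3
  P(Y|X=2) = (7/12, 5/12), H(Y|X=2) = 0.9799, weight P(X=2) = 2/5
H(Y|X) = 0.9798 bits

H(X) + H(Y|X) = 1.5656 + 0.9798 = 2.5454 bits

Both sides equal 2.5454 bits. ✓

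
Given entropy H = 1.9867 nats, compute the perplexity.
7.2914

Perplexity is e^H (or exp(H) for natural log).

H = 1.9867 nats
Perplexity = e^1.9867 = 7.2914

Interpretation: The model's uncertainty is equivalent to choosing uniformly among 7.3 options.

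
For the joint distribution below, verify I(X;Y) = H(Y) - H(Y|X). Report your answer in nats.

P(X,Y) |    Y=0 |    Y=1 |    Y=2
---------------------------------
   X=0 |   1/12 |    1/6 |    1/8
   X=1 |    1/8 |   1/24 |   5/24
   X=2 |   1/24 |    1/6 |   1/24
I(X;Y) = 0.1162 nats

Mutual information has multiple equivalent forms:
- I(X;Y) = H(X) - H(X|Y)
- I(X;Y) = H(Y) - H(Y|X)
- I(X;Y) = H(X) + H(Y) - H(X,Y)

Computing all quantities:
H(X) = 1.0822, H(Y) = 1.0822, H(X,Y) = 2.0482
H(X|Y) = 0.9660, H(Y|X) = 0.9660

Verification:
H(X) - H(X|Y) = 1.0822 - 0.9660 = 0.1162
H(Y) - H(Y|X) = 1.0822 - 0.9660 = 0.1162
H(X) + H(Y) - H(X,Y) = 1.0822 + 1.0822 - 2.0482 = 0.1162

All forms give I(X;Y) = 0.1162 nats. ✓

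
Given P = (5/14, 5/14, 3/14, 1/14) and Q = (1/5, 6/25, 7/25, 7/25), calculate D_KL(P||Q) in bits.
0.2801 bits

KL divergence: D_KL(P||Q) = Σ p(x) log(p(x)/q(x))

Computing term by term:
  x=0: 5/14 × log_2[(5/14)/(1/5)] = 5/14 × 0.8365 = 0.2988
  x=1: 5/14 × log_2[(5/14)/(6/25)] = 5/14 × 0.5735 = 0.2048
  x=2: 3/14 × log_2[(3/14)/(7/25)] = 3/14 × -0.3859 = -0.0827
  x=3: 1/14 × log_2[(1/14)/(7/25)] = 1/14 × -1.9709 = -0.1408

D_KL(P||Q) = 0.2801 bits

Note: KL divergence is always non-negative and equals 0 iff P = Q.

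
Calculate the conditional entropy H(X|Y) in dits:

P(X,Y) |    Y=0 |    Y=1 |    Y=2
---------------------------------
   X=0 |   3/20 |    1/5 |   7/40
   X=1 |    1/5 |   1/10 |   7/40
0.2921 dits

Using the chain rule: H(X|Y) = H(X,Y) - H(Y)

First, compute H(X,Y) = 0.7681 dits

Marginal P(Y) = (7/20, 3/10, 7/20)
H(Y) = 0.4760 dits

H(X|Y) = H(X,Y) - H(Y) = 0.7681 - 0.4760 = 0.2921 dits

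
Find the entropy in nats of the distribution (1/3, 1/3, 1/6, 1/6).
1.3297 nats

Shannon entropy is H(X) = -Σ p(x) log p(x).

For P = (1/3, 1/3, 1/6, 1/6):
H = -1/3 × log_e(1/3) -1/3 × log_e(1/3) -1/6 × log_e(1/6) -1/6 × log_e(1/6)
H = 1.3297 nats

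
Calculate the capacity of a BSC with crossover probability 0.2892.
0.1323 bits

For a binary symmetric channel (BSC) with error probability p:
Capacity C = 1 - H(p) bits per symbol

where H(p) = -p log₂(p) - (1-p) log₂(1-p) is the binary entropy function.

H(0.2892) = 0.8677 bits
C = 1 - 0.8677 = 0.1323 bits per symbol

This means we can reliably transmit up to 0.1323 bits of information per channel use.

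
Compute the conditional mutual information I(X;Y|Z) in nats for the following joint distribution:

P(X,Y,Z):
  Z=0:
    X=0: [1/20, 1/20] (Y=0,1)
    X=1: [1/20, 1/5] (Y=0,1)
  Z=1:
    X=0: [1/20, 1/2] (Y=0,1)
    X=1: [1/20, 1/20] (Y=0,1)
0.0572 nats

Conditional mutual information: I(X;Y|Z) = H(X|Z) + H(Y|Z) - H(X,Y|Z)

H(Z) = 0.6474
H(X,Z) = 1.1359 → H(X|Z) = 0.4885
H(Y,Z) = 1.1359 → H(Y|Z) = 0.4885
H(X,Y,Z) = 1.5672 → H(X,Y|Z) = 0.9197

I(X;Y|Z) = 0.4885 + 0.4885 - 0.9197 = 0.0572 nats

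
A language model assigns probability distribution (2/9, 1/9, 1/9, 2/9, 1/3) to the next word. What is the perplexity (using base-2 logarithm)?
4.5858

Perplexity is 2^H (or exp(H) for natural log).

First, H = -Σ p log p = 2.1972 bits
Perplexity = 2^2.1972 = 4.5858

Interpretation: The model's uncertainty is equivalent to choosing uniformly among 4.6 options.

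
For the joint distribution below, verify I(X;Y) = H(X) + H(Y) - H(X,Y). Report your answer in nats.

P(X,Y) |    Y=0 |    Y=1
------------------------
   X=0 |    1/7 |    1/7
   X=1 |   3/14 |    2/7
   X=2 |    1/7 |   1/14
I(X;Y) = 0.0173 nats

Mutual information has multiple equivalent forms:
- I(X;Y) = H(X) - H(X|Y)
- I(X;Y) = H(Y) - H(Y|X)
- I(X;Y) = H(X) + H(Y) - H(X,Y)

Computing all quantities:
H(X) = 1.0346, H(Y) = 0.6931, H(X,Y) = 1.7105
H(X|Y) = 1.0173, H(Y|X) = 0.6759

Verification:
H(X) - H(X|Y) = 1.0346 - 1.0173 = 0.0173
H(Y) - H(Y|X) = 0.6931 - 0.6759 = 0.0173
H(X) + H(Y) - H(X,Y) = 1.0346 + 0.6931 - 1.7105 = 0.0173

All forms give I(X;Y) = 0.0173 nats. ✓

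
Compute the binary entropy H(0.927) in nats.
0.2613 nats

The binary entropy function is:
H(p) = -p log(p) - (1-p) log(1-p)

H(0.927) = -0.927 × log_e(0.927) - 0.073 × log_e(0.073)
H(0.927) = 0.2613 nats

Note: Binary entropy is maximized at p=0.5 (H=1 bit) and minimized at p=0 or p=1 (H=0).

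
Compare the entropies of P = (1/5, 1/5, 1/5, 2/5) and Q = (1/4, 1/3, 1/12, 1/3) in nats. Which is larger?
P

Computing entropies in nats:
H(P) = 1.3322
H(Q) = 1.2861

Distribution P has higher entropy.

Intuition: The distribution closer to uniform (more spread out) has higher entropy.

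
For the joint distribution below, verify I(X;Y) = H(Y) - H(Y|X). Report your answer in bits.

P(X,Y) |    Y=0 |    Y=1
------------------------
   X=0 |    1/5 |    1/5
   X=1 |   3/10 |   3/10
I(X;Y) = 0.0000 bits

Mutual information has multiple equivalent forms:
- I(X;Y) = H(X) - H(X|Y)
- I(X;Y) = H(Y) - H(Y|X)
- I(X;Y) = H(X) + H(Y) - H(X,Y)

Computing all quantities:
H(X) = 0.9710, H(Y) = 1.0000, H(X,Y) = 1.9710
H(X|Y) = 0.9710, H(Y|X) = 1.0000

Verification:
H(X) - H(X|Y) = 0.9710 - 0.9710 = 0.0000
H(Y) - H(Y|X) = 1.0000 - 1.0000 = 0.0000
H(X) + H(Y) - H(X,Y) = 0.9710 + 1.0000 - 1.9710 = 0.0000

All forms give I(X;Y) = 0.0000 bits. ✓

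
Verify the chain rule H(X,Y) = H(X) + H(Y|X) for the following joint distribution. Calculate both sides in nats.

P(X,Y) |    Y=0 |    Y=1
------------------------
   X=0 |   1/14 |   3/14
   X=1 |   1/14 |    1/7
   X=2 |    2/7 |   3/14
H(X,Y) = 1.6731, H(X) = 1.0346, H(Y|X) = 0.6385 (all in nats)

Chain rule: H(X,Y) = H(X) + H(Y|X)

Left side — joint entropy directly:
H(X,Y) = -Σ p(x,y) log p(x,y) = 1.6731 nats

Right side — compute H(Y|X) from the conditional distributions:
P(X) = (2/7, 3/14, 1/2), so H(X) = 1.0346 nats
H(Y|X) = Σ_x P(X=x) · H(Y|X=x):
  P(Y|X=0) = (1/4, 3/4), H(Y|X=0) = 0.5623, weight P(X=0) = 2/7
  P(Y|X=1) = (1/3, 2/3), H(Y|X=1) = 0.6365, weight P(X=1) = 3/14
  P(Y|X=2) = (4/7, 3/7), H(Y|X=2) = 0.6829, weight P(X=2) = 1/2
H(Y|X) = 0.6385 nats

H(X) + H(Y|X) = 1.0346 + 0.6385 = 1.6731 nats

Both sides equal 1.6731 nats. ✓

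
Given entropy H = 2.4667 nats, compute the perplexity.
11.7835

Perplexity is e^H (or exp(H) for natural log).

H = 2.4667 nats
Perplexity = e^2.4667 = 11.7835

Interpretation: The model's uncertainty is equivalent to choosing uniformly among 11.8 options.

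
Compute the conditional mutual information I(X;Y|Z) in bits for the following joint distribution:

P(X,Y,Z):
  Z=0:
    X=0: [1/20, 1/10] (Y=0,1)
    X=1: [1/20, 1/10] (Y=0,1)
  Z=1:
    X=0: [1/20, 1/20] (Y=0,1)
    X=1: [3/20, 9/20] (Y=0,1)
0.0174 bits

Conditional mutual information: I(X;Y|Z) = H(X|Z) + H(Y|Z) - H(X,Y|Z)

H(Z) = 0.8813
H(X,Z) = 1.5955 → H(X|Z) = 0.7142
H(Y,Z) = 1.7610 → H(Y|Z) = 0.8797
H(X,Y,Z) = 2.4577 → H(X,Y|Z) = 1.5764

I(X;Y|Z) = 0.7142 + 0.8797 - 1.5764 = 0.0174 bits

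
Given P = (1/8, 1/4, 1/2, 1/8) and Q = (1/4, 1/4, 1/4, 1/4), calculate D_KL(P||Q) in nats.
0.1733 nats

KL divergence: D_KL(P||Q) = Σ p(x) log(p(x)/q(x))

Computing term by term:
  x=0: 1/8 × log_e[(1/8)/(1/4)] = 1/8 × -0.6931 = -0.0866
  x=1: 1/4 × log_e[(1/4)/(1/4)] = 1/4 × 0.0000 = 0.0000
  x=2: 1/2 × log_e[(1/2)/(1/4)] = 1/2 × 0.6931 = 0.3466
  x=3: 1/8 × log_e[(1/8)/(1/4)] = 1/8 × -0.6931 = -0.0866

D_KL(P||Q) = 0.1733 nats

Note: KL divergence is always non-negative and equals 0 iff P = Q.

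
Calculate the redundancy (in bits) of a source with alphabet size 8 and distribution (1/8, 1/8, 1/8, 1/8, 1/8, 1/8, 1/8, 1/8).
0.0000 bits

Redundancy measures how far a source is from maximum entropy:
R = H_max - H(X)

Maximum entropy for 8 symbols: H_max = log_2(8) = 3.0000 bits
Actual entropy: H(X) = 3.0000 bits
Redundancy: R = 3.0000 - 3.0000 = 0.0000 bits

This redundancy represents potential for compression: the source could be compressed by 0.0000 bits per symbol.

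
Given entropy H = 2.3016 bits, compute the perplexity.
4.9300

Perplexity is 2^H (or exp(H) for natural log).

H = 2.3016 bits
Perplexity = 2^2.3016 = 4.9300

Interpretation: The model's uncertainty is equivalent to choosing uniformly among 4.9 options.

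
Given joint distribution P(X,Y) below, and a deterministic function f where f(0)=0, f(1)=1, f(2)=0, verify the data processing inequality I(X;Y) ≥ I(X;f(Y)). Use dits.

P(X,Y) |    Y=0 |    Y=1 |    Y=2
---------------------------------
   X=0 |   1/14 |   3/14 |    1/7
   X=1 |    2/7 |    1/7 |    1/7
I(X;Y) = 0.0286, I(X;f(Y)) = 0.0145, inequality holds: 0.0286 ≥ 0.0145

Data Processing Inequality: For any Markov chain X → Y → Z, we have I(X;Y) ≥ I(X;Z).

Here Z = f(Y) is a deterministic function of Y, forming X → Y → Z.

Original I(X;Y) = 0.0286 dits

After applying f:
P(X,Z) where Z=f(Y):
- P(X,Z=0) = P(X,Y=0) + P(X,Y=2)
- P(X,Z=1) = P(X,Y=1)

I(X;Z) = I(X;f(Y)) = 0.0145 dits

Verification: 0.0286 ≥ 0.0145 ✓

Information cannot be created by processing; the function f can only lose information about X.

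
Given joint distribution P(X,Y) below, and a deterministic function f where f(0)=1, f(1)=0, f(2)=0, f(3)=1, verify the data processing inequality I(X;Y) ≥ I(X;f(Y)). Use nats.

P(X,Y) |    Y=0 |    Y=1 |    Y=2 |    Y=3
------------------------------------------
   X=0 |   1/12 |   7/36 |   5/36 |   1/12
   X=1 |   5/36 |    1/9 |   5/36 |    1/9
I(X;Y) = 0.0205, I(X;f(Y)) = 0.0144, inequality holds: 0.0205 ≥ 0.0144

Data Processing Inequality: For any Markov chain X → Y → Z, we have I(X;Y) ≥ I(X;Z).

Here Z = f(Y) is a deterministic function of Y, forming X → Y → Z.

Original I(X;Y) = 0.0205 nats

After applying f:
P(X,Z) where Z=f(Y):
- P(X,Z=0) = P(X,Y=1) + P(X,Y=2)
- P(X,Z=1) = P(X,Y=0) + P(X,Y=3)

I(X;Z) = I(X;f(Y)) = 0.0144 nats

Verification: 0.0205 ≥ 0.0144 ✓

Information cannot be created by processing; the function f can only lose information about X.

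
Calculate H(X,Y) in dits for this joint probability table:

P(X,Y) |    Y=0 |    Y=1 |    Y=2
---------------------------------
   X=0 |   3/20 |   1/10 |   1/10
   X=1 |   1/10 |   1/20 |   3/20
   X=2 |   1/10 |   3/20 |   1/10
0.9358 dits

Joint entropy is H(X,Y) = -Σ_{x,y} p(x,y) log p(x,y).

Summing over all non-zero entries:
H(X,Y) = -[3/20·log_10(3/20) + 1/10·log_10(1/10) + 1/10·log_10(1/10) + 1/10·log_10(1/10) + 1/20·log_10(1/20) + 3/20·log_10(3/20) + 1/10·log_10(1/10) + 3/20·log_10(3/20) + 1/10·log_10(1/10)]
H(X,Y) = 0.9358 dits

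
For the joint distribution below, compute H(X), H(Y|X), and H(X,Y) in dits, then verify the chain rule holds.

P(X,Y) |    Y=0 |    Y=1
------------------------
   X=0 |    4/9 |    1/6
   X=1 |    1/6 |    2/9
H(X,Y) = 0.5611, H(X) = 0.2902, H(Y|X) = 0.2709 (all in dits)

Chain rule: H(X,Y) = H(X) + H(Y|X)

Left side — joint entropy directly:
H(X,Y) = -Σ p(x,y) log p(x,y) = 0.5611 dits

Right side — compute H(Y|X) from the conditional distributions:
P(X) = (11/18, 7/18), so H(X) = 0.2902 dits
H(Y|X) = Σ_x P(X=x) · H(Y|X=x):
  P(Y|X=0) = (8/11, 3/11), H(Y|X=0) = 0.2545, weight P(X=0) = 11/18
  P(Y|X=1) = (3/7, 4/7), H(Y|X=1) = 0.2966, weight P(X=1) = 7/18
H(Y|X) = 0.2709 dits

H(X) + H(Y|X) = 0.2902 + 0.2709 = 0.5611 dits

Both sides equal 0.5611 dits. ✓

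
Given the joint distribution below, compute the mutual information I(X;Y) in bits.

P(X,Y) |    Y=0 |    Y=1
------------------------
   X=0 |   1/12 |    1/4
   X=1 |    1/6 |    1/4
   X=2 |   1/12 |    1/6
0.0137 bits

Mutual information: I(X;Y) = H(X) + H(Y) - H(X,Y)

Marginals:
P(X) = (1/3, 5/12, 1/4), H(X) = 1.5546 bits
P(Y) = (1/3, 2/3), H(Y) = 0.9183 bits

Joint entropy: H(X,Y) = 2.4591 bits

I(X;Y) = 1.5546 + 0.9183 - 2.4591 = 0.0137 bits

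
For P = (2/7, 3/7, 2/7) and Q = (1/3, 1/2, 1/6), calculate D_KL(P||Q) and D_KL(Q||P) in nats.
D_KL(P||Q) = 0.0439, D_KL(Q||P) = 0.0386

KL divergence is not symmetric: D_KL(P||Q) ≠ D_KL(Q||P) in general.

D_KL(P||Q) = 0.0439 nats
D_KL(Q||P) = 0.0386 nats

No, they are not equal!

This asymmetry is why KL divergence is not a true distance metric.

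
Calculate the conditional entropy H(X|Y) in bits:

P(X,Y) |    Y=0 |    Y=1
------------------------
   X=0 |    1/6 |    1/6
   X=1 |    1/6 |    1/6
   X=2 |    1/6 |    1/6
1.5850 bits

Using the chain rule: H(X|Y) = H(X,Y) - H(Y)

First, compute H(X,Y) = 2.5850 bits

Marginal P(Y) = (1/2, 1/2)
H(Y) = 1.0000 bits

H(X|Y) = H(X,Y) - H(Y) = 2.5850 - 1.0000 = 1.5850 bits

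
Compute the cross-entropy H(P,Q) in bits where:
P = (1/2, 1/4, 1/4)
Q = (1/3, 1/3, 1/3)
1.5850 bits

Cross-entropy: H(P,Q) = -Σ p(x) log q(x)

Alternatively: H(P,Q) = H(P) + D_KL(P||Q)
H(P) = 1.5000 bits
D_KL(P||Q) = 0.0850 bits

H(P,Q) = 1.5000 + 0.0850 = 1.5850 bits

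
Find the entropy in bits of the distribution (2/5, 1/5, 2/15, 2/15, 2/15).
2.1559 bits

Shannon entropy is H(X) = -Σ p(x) log p(x).

For P = (2/5, 1/5, 2/15, 2/15, 2/15):
H = -2/5 × log_2(2/5) -1/5 × log_2(1/5) -2/15 × log_2(2/15) -2/15 × log_2(2/15) -2/15 × log_2(2/15)
H = 2.1559 bits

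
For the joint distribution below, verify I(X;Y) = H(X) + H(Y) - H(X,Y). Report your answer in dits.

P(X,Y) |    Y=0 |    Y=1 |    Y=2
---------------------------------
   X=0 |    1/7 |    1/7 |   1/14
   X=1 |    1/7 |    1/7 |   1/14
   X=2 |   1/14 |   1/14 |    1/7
I(X;Y) = 0.0186 dits

Mutual information has multiple equivalent forms:
- I(X;Y) = H(X) - H(X|Y)
- I(X;Y) = H(Y) - H(Y|X)
- I(X;Y) = H(X) + H(Y) - H(X,Y)

Computing all quantities:
H(X) = 0.4748, H(Y) = 0.4748, H(X,Y) = 0.9311
H(X|Y) = 0.4563, H(Y|X) = 0.4563

Verification:
H(X) - H(X|Y) = 0.4748 - 0.4563 = 0.0186
H(Y) - H(Y|X) = 0.4748 - 0.4563 = 0.0186
H(X) + H(Y) - H(X,Y) = 0.4748 + 0.4748 - 0.9311 = 0.0186

All forms give I(X;Y) = 0.0186 dits. ✓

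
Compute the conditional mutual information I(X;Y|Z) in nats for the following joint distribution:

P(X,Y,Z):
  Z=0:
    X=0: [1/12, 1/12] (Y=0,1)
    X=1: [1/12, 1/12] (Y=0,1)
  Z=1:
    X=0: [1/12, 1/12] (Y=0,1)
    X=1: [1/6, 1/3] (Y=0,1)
0.0073 nats

Conditional mutual information: I(X;Y|Z) = H(X|Z) + H(Y|Z) - H(X,Y|Z)

H(Z) = 0.6365
H(X,Z) = 1.2425 → H(X|Z) = 0.6059
H(Y,Z) = 1.3086 → H(Y|Z) = 0.6721
H(X,Y,Z) = 1.9073 → H(X,Y|Z) = 1.2708

I(X;Y|Z) = 0.6059 + 0.6721 - 1.2708 = 0.0073 nats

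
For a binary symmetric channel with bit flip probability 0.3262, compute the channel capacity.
0.0890 bits

For a binary symmetric channel (BSC) with error probability p:
Capacity C = 1 - H(p) bits per symbol

where H(p) = -p log₂(p) - (1-p) log₂(1-p) is the binary entropy function.

H(0.3262) = 0.9110 bits
C = 1 - 0.9110 = 0.0890 bits per symbol

This means we can reliably transmit up to 0.0890 bits of information per channel use.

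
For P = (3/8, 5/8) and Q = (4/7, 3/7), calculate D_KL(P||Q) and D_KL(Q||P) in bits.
D_KL(P||Q) = 0.1123, D_KL(Q||P) = 0.1140

KL divergence is not symmetric: D_KL(P||Q) ≠ D_KL(Q||P) in general.

D_KL(P||Q) = 0.1123 bits
D_KL(Q||P) = 0.1140 bits

No, they are not equal!

This asymmetry is why KL divergence is not a true distance metric.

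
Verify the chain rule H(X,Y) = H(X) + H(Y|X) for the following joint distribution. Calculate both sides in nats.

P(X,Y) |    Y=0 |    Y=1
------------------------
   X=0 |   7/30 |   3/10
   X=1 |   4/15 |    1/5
H(X,Y) = 1.3751, H(X) = 0.6909, H(Y|X) = 0.6842 (all in nats)

Chain rule: H(X,Y) = H(X) + H(Y|X)

Left side — joint entropy directly:
H(X,Y) = -Σ p(x,y) log p(x,y) = 1.3751 nats

Right side — compute H(Y|X) from the conditional distributions:
P(X) = (8/15, 7/15), so H(X) = 0.6909 nats
H(Y|X) = Σ_x P(X=x) · H(Y|X=x):
  P(Y|X=0) = (7/16, 9/16), H(Y|X=0) = 0.6853, weight P(X=0) = 8/15
  P(Y|X=1) = (4/7, 3/7), H(Y|X=1) = 0.6829, weight P(X=1) = 7/15
H(Y|X) = 0.6842 nats

H(X) + H(Y|X) = 0.6909 + 0.6842 = 1.3751 nats

Both sides equal 1.3751 nats. ✓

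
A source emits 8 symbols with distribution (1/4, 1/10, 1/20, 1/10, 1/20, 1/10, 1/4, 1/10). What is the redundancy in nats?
0.1657 nats

Redundancy measures how far a source is from maximum entropy:
R = H_max - H(X)

Maximum entropy for 8 symbols: H_max = log_e(8) = 2.0794 nats
Actual entropy: H(X) = 1.9138 nats
Redundancy: R = 2.0794 - 1.9138 = 0.1657 nats

This redundancy represents potential for compression: the source could be compressed by 0.1657 nats per symbol.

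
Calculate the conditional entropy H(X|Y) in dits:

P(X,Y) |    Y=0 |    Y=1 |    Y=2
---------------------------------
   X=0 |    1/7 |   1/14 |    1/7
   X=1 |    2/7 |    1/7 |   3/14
0.2821 dits

Using the chain rule: H(X|Y) = H(X,Y) - H(Y)

First, compute H(X,Y) = 0.7429 dits

Marginal P(Y) = (3/7, 3/14, 5/14)
H(Y) = 0.4608 dits

H(X|Y) = H(X,Y) - H(Y) = 0.7429 - 0.4608 = 0.2821 dits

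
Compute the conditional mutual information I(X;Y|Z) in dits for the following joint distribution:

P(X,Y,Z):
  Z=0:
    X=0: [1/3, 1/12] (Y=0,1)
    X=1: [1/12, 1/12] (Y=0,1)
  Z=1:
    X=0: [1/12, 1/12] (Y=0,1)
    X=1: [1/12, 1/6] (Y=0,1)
0.0133 dits

Conditional mutual information: I(X;Y|Z) = H(X|Z) + H(Y|Z) - H(X,Y|Z)

H(Z) = 0.2950
H(X,Z) = 0.5683 → H(X|Z) = 0.2734
H(Y,Z) = 0.5683 → H(Y|Z) = 0.2734
H(X,Y,Z) = 0.8283 → H(X,Y|Z) = 0.5334

I(X;Y|Z) = 0.2734 + 0.2734 - 0.5334 = 0.0133 dits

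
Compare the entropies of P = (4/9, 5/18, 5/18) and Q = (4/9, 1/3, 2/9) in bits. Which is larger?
P

Computing entropies in bits:
H(P) = 1.5466
H(Q) = 1.5305

Distribution P has higher entropy.

Intuition: The distribution closer to uniform (more spread out) has higher entropy.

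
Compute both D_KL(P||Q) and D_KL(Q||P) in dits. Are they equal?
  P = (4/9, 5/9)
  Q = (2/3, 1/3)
D_KL(P||Q) = 0.0450, D_KL(Q||P) = 0.0434

KL divergence is not symmetric: D_KL(P||Q) ≠ D_KL(Q||P) in general.

D_KL(P||Q) = 0.0450 dits
D_KL(Q||P) = 0.0434 dits

No, they are not equal!

This asymmetry is why KL divergence is not a true distance metric.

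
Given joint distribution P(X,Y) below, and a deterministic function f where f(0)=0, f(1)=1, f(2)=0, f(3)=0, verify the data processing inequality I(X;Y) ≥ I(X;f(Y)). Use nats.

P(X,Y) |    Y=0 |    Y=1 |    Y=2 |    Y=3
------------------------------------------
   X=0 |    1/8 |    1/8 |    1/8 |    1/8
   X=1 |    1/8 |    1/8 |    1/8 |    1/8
I(X;Y) = 0.0000, I(X;f(Y)) = 0.0000, inequality holds: 0.0000 ≥ 0.0000

Data Processing Inequality: For any Markov chain X → Y → Z, we have I(X;Y) ≥ I(X;Z).

Here Z = f(Y) is a deterministic function of Y, forming X → Y → Z.

Original I(X;Y) = 0.0000 nats

After applying f:
P(X,Z) where Z=f(Y):
- P(X,Z=0) = P(X,Y=0) + P(X,Y=2) + P(X,Y=3)
- P(X,Z=1) = P(X,Y=1)

I(X;Z) = I(X;f(Y)) = 0.0000 nats

Verification: 0.0000 ≥ 0.0000 ✓

Information cannot be created by processing; the function f can only lose information about X.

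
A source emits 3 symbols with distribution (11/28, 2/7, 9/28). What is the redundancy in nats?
0.0088 nats

Redundancy measures how far a source is from maximum entropy:
R = H_max - H(X)

Maximum entropy for 3 symbols: H_max = log_e(3) = 1.0986 nats
Actual entropy: H(X) = 1.0898 nats
Redundancy: R = 1.0986 - 1.0898 = 0.0088 nats

This redundancy represents potential for compression: the source could be compressed by 0.0088 nats per symbol.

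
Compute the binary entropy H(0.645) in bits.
0.9385 bits

The binary entropy function is:
H(p) = -p log(p) - (1-p) log(1-p)

H(0.645) = -0.645 × log_2(0.645) - 0.355 × log_2(0.355)
H(0.645) = 0.9385 bits

Note: Binary entropy is maximized at p=0.5 (H=1 bit) and minimized at p=0 or p=1 (H=0).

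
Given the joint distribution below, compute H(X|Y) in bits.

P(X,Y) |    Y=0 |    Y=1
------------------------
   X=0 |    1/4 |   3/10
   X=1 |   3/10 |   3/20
0.9599 bits

Using the chain rule: H(X|Y) = H(X,Y) - H(Y)

First, compute H(X,Y) = 1.9527 bits

Marginal P(Y) = (11/20, 9/20)
H(Y) = 0.9928 bits

H(X|Y) = H(X,Y) - H(Y) = 1.9527 - 0.9928 = 0.9599 bits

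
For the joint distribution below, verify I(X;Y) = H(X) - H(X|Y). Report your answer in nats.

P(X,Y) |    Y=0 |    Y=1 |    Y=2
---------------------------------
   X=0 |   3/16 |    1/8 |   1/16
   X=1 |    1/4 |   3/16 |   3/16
I(X;Y) = 0.0119 nats

Mutual information has multiple equivalent forms:
- I(X;Y) = H(X) - H(X|Y)
- I(X;Y) = H(Y) - H(Y|X)
- I(X;Y) = H(X) + H(Y) - H(X,Y)

Computing all quantities:
H(X) = 0.6616, H(Y) = 1.0717, H(X,Y) = 1.7214
H(X|Y) = 0.6497, H(Y|X) = 1.0598

Verification:
H(X) - H(X|Y) = 0.6616 - 0.6497 = 0.0119
H(Y) - H(Y|X) = 1.0717 - 1.0598 = 0.0119
H(X) + H(Y) - H(X,Y) = 0.6616 + 1.0717 - 1.7214 = 0.0119

All forms give I(X;Y) = 0.0119 nats. ✓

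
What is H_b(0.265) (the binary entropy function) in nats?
0.5782 nats

The binary entropy function is:
H(p) = -p log(p) - (1-p) log(1-p)

H(0.265) = -0.265 × log_e(0.265) - 0.735 × log_e(0.735)
H(0.265) = 0.5782 nats

Note: Binary entropy is maximized at p=0.5 (H=1 bit) and minimized at p=0 or p=1 (H=0).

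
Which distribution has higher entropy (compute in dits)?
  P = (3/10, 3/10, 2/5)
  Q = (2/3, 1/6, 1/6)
P

Computing entropies in dits:
H(P) = 0.4729
H(Q) = 0.3768

Distribution P has higher entropy.

Intuition: The distribution closer to uniform (more spread out) has higher entropy.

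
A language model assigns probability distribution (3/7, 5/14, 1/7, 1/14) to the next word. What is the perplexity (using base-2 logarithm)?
3.3113

Perplexity is 2^H (or exp(H) for natural log).

First, H = -Σ p log p = 1.7274 bits
Perplexity = 2^1.7274 = 3.3113

Interpretation: The model's uncertainty is equivalent to choosing uniformly among 3.3 options.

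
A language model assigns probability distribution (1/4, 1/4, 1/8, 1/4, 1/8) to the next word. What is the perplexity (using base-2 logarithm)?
4.7568

Perplexity is 2^H (or exp(H) for natural log).

First, H = -Σ p log p = 2.2500 bits
Perplexity = 2^2.2500 = 4.7568

Interpretation: The model's uncertainty is equivalent to choosing uniformly among 4.8 options.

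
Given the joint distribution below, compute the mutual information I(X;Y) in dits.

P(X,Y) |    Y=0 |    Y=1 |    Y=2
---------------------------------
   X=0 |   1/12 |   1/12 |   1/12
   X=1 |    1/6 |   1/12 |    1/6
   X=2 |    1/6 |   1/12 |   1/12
0.0073 dits

Mutual information: I(X;Y) = H(X) + H(Y) - H(X,Y)

Marginals:
P(X) = (1/4, 5/12, 1/3), H(X) = 0.4680 dits
P(Y) = (5/12, 1/4, 1/3), H(Y) = 0.4680 dits

Joint entropy: H(X,Y) = 0.9287 dits

I(X;Y) = 0.4680 + 0.4680 - 0.9287 = 0.0073 dits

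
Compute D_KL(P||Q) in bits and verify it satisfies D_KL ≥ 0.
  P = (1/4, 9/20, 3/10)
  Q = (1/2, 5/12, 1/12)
0.3544 bits

KL divergence satisfies the Gibbs inequality: D_KL(P||Q) ≥ 0 for all distributions P, Q.

D_KL(P||Q) = Σ p(x) log(p(x)/q(x))
Term by term:
  x=0: 1/4 × log_2[(1/4)/(1/2)] = -0.2500
  x=1: 9/20 × log_2[(9/20)/(5/12)] = 0.0500
  x=2: 3/10 × log_2[(3/10)/(1/12)] = 0.5544
D_KL(P||Q) = 0.3544 bits

D_KL(P||Q) = 0.3544 ≥ 0 ✓

This non-negativity is a fundamental property: relative entropy cannot be negative because it measures how different Q is from P.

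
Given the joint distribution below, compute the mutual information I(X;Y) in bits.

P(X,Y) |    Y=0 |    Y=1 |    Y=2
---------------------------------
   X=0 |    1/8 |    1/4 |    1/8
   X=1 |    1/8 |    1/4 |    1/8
0.0000 bits

Mutual information: I(X;Y) = H(X) + H(Y) - H(X,Y)

Marginals:
P(X) = (1/2, 1/2), H(X) = 1.0000 bits
P(Y) = (1/4, 1/2, 1/4), H(Y) = 1.5000 bits

Joint entropy: H(X,Y) = 2.5000 bits

I(X;Y) = 1.0000 + 1.5000 - 2.5000 = 0.0000 bits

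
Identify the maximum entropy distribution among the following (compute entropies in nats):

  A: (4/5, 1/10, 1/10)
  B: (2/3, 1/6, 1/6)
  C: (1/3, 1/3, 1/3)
C

For a discrete distribution over n outcomes, entropy is maximized by the uniform distribution.

Computing entropies:
H(A) = 0.6390 nats
H(B) = 0.8676 nats
H(C) = 1.0986 nats

The uniform distribution (where all probabilities equal 1/3) achieves the maximum entropy of log_e(3) = 1.0986 nats.

Distribution C has the highest entropy.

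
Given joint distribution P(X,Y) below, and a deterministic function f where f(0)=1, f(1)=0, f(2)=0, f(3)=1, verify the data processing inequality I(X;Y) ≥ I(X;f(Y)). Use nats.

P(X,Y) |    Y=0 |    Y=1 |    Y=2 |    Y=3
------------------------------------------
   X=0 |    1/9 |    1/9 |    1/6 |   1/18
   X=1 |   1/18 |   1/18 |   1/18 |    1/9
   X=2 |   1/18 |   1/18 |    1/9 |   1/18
I(X;Y) = 0.0418, I(X;f(Y)) = 0.0190, inequality holds: 0.0418 ≥ 0.0190

Data Processing Inequality: For any Markov chain X → Y → Z, we have I(X;Y) ≥ I(X;Z).

Here Z = f(Y) is a deterministic function of Y, forming X → Y → Z.

Original I(X;Y) = 0.0418 nats

After applying f:
P(X,Z) where Z=f(Y):
- P(X,Z=0) = P(X,Y=1) + P(X,Y=2)
- P(X,Z=1) = P(X,Y=0) + P(X,Y=3)

I(X;Z) = I(X;f(Y)) = 0.0190 nats

Verification: 0.0418 ≥ 0.0190 ✓

Information cannot be created by processing; the function f can only lose information about X.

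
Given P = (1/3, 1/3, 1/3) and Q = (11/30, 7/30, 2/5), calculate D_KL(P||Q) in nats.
0.0263 nats

KL divergence: D_KL(P||Q) = Σ p(x) log(p(x)/q(x))

Computing term by term:
  x=0: 1/3 × log_e[(1/3)/(11/30)] = 1/3 × -0.0953 = -0.0318
  x=1: 1/3 × log_e[(1/3)/(7/30)] = 1/3 × 0.3567 = 0.1189
  x=2: 1/3 × log_e[(1/3)/(2/5)] = 1/3 × -0.1823 = -0.0608

D_KL(P||Q) = 0.0263 nats

Note: KL divergence is always non-negative and equals 0 iff P = Q.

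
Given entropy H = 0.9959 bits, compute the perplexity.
1.9943

Perplexity is 2^H (or exp(H) for natural log).

H = 0.9959 bits
Perplexity = 2^0.9959 = 1.9943

Interpretation: The model's uncertainty is equivalent to choosing uniformly among 2.0 options.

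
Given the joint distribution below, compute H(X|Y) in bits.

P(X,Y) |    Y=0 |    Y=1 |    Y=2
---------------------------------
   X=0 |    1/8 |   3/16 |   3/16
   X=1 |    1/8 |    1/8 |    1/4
0.9845 bits

Using the chain rule: H(X|Y) = H(X,Y) - H(Y)

First, compute H(X,Y) = 2.5306 bits

Marginal P(Y) = (1/4, 5/16, 7/16)
H(Y) = 1.5462 bits

H(X|Y) = H(X,Y) - H(Y) = 2.5306 - 1.5462 = 0.9845 bits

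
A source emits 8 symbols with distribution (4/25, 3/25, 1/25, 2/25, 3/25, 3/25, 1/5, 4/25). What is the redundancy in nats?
0.0770 nats

Redundancy measures how far a source is from maximum entropy:
R = H_max - H(X)

Maximum entropy for 8 symbols: H_max = log_e(8) = 2.0794 nats
Actual entropy: H(X) = 2.0024 nats
Redundancy: R = 2.0794 - 2.0024 = 0.0770 nats

This redundancy represents potential for compression: the source could be compressed by 0.0770 nats per symbol.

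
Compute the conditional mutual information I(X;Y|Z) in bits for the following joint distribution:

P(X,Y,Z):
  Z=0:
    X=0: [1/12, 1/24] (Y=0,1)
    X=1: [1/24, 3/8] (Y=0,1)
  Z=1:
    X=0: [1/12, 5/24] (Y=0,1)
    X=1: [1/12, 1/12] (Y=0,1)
0.1270 bits

Conditional mutual information: I(X;Y|Z) = H(X|Z) + H(Y|Z) - H(X,Y|Z)

H(Z) = 0.9950
H(X,Z) = 1.8506 → H(X|Z) = 0.8556
H(Y,Z) = 1.8506 → H(Y|Z) = 0.8556
H(X,Y,Z) = 2.5792 → H(X,Y|Z) = 1.5842

I(X;Y|Z) = 0.8556 + 0.8556 - 1.5842 = 0.1270 bits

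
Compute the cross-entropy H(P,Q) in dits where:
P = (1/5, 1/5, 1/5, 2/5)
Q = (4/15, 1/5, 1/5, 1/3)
0.5852 dits

Cross-entropy: H(P,Q) = -Σ p(x) log q(x)

Alternatively: H(P,Q) = H(P) + D_KL(P||Q)
H(P) = 0.5786 dits
D_KL(P||Q) = 0.0067 dits

H(P,Q) = 0.5786 + 0.0067 = 0.5852 dits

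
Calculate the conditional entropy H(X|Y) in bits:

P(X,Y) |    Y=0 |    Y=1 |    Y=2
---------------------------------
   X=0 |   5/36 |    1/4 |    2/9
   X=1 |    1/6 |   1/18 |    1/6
0.8959 bits

Using the chain rule: H(X|Y) = H(X,Y) - H(Y)

First, compute H(X,Y) = 2.4711 bits

Marginal P(Y) = (11/36, 11/36, 7/18)
H(Y) = 1.5752 bits

H(X|Y) = H(X,Y) - H(Y) = 2.4711 - 1.5752 = 0.8959 bits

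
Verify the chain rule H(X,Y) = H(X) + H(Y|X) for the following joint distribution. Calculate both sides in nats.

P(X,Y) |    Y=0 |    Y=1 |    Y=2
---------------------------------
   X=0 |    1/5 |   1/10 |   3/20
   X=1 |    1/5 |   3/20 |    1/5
H(X,Y) = 1.7651, H(X) = 0.6881, H(Y|X) = 1.0769 (all in nats)

Chain rule: H(X,Y) = H(X) + H(Y|X)

Left side — joint entropy directly:
H(X,Y) = -Σ p(x,y) log p(x,y) = 1.7651 nats

Right side — compute H(Y|X) from the conditional distributions:
P(X) = (9/20, 11/20), so H(X) = 0.6881 nats
H(Y|X) = Σ_x P(X=x) · H(Y|X=x):
  P(Y|X=0) = (4/9, 2/9, 1/3), H(Y|X=0) = 1.0609, weight P(X=0) = 9/20
  P(Y|X=1) = (4/11, 3/11, 4/11), H(Y|X=1) = 1.0901, weight P(X=1) = 11/20
H(Y|X) = 1.0769 nats

H(X) + H(Y|X) = 0.6881 + 1.0769 = 1.7651 nats

Both sides equal 1.7651 nats. ✓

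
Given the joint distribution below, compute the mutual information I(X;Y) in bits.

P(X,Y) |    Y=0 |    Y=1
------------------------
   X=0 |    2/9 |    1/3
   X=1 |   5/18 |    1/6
0.0364 bits

Mutual information: I(X;Y) = H(X) + H(Y) - H(X,Y)

Marginals:
P(X) = (5/9, 4/9), H(X) = 0.9911 bits
P(Y) = (1/2, 1/2), H(Y) = 1.0000 bits

Joint entropy: H(X,Y) = 1.9547 bits

I(X;Y) = 0.9911 + 1.0000 - 1.9547 = 0.0364 bits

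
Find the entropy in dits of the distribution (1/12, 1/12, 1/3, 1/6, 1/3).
0.6276 dits

Shannon entropy is H(X) = -Σ p(x) log p(x).

For P = (1/12, 1/12, 1/3, 1/6, 1/3):
H = -1/12 × log_10(1/12) -1/12 × log_10(1/12) -1/3 × log_10(1/3) -1/6 × log_10(1/6) -1/3 × log_10(1/3)
H = 0.6276 dits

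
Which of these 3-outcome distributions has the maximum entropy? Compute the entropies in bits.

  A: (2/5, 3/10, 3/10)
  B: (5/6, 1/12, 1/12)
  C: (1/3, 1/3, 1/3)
C

For a discrete distribution over n outcomes, entropy is maximized by the uniform distribution.

Computing entropies:
H(A) = 1.5710 bits
H(B) = 0.8167 bits
H(C) = 1.5850 bits

The uniform distribution (where all probabilities equal 1/3) achieves the maximum entropy of log_2(3) = 1.5850 bits.

Distribution C has the highest entropy.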